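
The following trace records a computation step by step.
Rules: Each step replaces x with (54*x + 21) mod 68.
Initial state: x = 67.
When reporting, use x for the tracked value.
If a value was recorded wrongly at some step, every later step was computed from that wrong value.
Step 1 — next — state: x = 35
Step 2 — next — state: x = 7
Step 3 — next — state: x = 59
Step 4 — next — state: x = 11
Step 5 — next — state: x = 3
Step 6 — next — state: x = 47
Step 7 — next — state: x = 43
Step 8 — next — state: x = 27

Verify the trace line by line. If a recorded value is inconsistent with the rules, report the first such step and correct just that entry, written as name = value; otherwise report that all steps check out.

step 8, x = 31

step 1: x = (54*67 + 21) mod 68 = 35 -> in agreement
step 2: x = (54*35 + 21) mod 68 = 7 -> checks out
step 3: x = (54*7 + 21) mod 68 = 59 -> same as recorded
step 4: x = (54*59 + 21) mod 68 = 11 -> exactly as logged
step 5: x = (54*11 + 21) mod 68 = 3 -> consistent with the trace
step 6: x = (54*3 + 21) mod 68 = 47 -> no discrepancy
step 7: x = (54*47 + 21) mod 68 = 43 -> checks out
step 8: x = (54*43 + 21) mod 68 = 31 -> the entry is off here
First deviation found at step 8; the corrected entry is x = 31.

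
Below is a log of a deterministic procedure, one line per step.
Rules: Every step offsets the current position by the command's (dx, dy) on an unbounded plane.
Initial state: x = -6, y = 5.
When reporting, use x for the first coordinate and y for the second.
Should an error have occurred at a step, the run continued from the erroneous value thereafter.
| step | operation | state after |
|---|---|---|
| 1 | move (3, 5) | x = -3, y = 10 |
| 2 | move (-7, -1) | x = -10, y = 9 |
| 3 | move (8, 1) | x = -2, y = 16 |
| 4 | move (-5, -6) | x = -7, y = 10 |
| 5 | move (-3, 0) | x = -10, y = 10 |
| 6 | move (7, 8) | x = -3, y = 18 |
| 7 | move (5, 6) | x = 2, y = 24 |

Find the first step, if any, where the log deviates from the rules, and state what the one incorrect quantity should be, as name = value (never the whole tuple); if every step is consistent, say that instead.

step 3, y = 10

Step 1: x = -6 + (3) = -3, y = 5 + (5) = 10 — agrees with the log.
Step 2: x = -3 + (-7) = -10, y = 10 + (-1) = 9 — verified.
Step 3: x = -10 + (8) = -2, y = 9 + (1) = 10 — first mismatch against the log.
Step 3 is the first one off; corrected, y = 10.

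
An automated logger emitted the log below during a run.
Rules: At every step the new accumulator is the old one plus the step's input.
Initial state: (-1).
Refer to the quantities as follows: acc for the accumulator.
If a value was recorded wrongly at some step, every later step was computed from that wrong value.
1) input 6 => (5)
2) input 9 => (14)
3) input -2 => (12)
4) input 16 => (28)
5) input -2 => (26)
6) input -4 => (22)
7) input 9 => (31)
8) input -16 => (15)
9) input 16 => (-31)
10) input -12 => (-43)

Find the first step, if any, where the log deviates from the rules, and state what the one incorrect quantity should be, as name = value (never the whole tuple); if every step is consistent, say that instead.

step 9, acc = 31

step 1: acc = -1 + 6 = 5 -> matches
step 2: acc = 5 + 9 = 14 -> same as recorded
step 3: acc = 14 + -2 = 12 -> same as recorded
step 4: acc = 12 + 16 = 28 -> exactly as logged
step 5: acc = 28 + -2 = 26 -> checks out
step 6: acc = 26 + -4 = 22 -> same as recorded
step 7: acc = 22 + 9 = 31 -> exactly as logged
step 8: acc = 31 + -16 = 15 -> in agreement
step 9: acc = 15 + 16 = 31 -> first mismatch against the log
Step 9 is the first one off; corrected, acc = 31.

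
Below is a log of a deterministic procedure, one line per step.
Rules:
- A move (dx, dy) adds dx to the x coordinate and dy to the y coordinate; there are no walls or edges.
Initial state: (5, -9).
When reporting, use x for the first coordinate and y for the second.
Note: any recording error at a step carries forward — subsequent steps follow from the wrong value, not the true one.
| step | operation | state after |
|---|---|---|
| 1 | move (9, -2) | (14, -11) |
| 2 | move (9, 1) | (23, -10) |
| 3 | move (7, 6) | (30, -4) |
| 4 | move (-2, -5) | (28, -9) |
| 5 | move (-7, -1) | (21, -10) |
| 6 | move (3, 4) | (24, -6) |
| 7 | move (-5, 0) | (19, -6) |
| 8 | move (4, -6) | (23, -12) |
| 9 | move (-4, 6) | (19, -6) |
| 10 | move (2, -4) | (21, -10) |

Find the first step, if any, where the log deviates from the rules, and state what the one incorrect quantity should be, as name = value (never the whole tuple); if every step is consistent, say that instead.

Recomputing the run from the initial state:
step 1: x = 14, y = -11
step 2: x = 23, y = -10
step 3: x = 30, y = -4
step 4: x = 28, y = -9
step 5: x = 21, y = -10
step 6: x = 24, y = -6
step 7: x = 19, y = -6
step 8: x = 23, y = -12
step 9: x = 19, y = -6
step 10: x = 21, y = -10
This matches the log at every step.

no error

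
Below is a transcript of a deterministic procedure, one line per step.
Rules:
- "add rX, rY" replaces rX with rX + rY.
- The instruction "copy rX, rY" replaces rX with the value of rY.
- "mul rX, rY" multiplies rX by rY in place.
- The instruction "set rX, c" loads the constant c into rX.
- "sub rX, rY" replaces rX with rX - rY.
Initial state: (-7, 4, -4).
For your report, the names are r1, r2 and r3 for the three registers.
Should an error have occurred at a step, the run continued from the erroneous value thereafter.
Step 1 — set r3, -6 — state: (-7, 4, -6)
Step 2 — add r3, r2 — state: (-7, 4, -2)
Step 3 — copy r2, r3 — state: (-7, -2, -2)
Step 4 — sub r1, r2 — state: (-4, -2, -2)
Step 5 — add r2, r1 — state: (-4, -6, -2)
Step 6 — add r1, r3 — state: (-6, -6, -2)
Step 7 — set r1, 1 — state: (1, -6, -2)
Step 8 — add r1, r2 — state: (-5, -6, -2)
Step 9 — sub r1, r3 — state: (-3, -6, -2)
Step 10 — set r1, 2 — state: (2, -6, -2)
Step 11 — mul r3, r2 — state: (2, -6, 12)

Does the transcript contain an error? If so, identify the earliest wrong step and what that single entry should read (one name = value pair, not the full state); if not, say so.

step 4, r1 = -5

step 1: r3 = -6 -> in agreement
step 2: r3 = -6 + 4 = -2 -> same as recorded
step 3: r2 = -2 -> no discrepancy
step 4: r1 = -7 - -2 = -5 -> this is not what the transcript shows
The audit stops at step 4: the recorded entry is wrong and should be r1 = -5.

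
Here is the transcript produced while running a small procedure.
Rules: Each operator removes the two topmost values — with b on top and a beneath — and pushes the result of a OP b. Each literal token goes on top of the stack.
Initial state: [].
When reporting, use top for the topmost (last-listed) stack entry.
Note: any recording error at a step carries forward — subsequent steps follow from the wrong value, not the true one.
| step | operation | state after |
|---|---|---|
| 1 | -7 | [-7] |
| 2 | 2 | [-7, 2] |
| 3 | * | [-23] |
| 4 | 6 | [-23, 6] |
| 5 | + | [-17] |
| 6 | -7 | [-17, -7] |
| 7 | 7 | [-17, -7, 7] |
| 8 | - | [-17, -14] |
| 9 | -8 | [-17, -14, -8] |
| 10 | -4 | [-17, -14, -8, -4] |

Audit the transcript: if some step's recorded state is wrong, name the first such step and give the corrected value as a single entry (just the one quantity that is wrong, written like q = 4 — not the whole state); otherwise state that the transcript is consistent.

Recomputing the run from the initial state:
step 1: [-7]
step 2: [-7, 2]
step 3: [-14]
step 4: [-14, 6]
step 5: [-8]
step 6: [-8, -7]
step 7: [-8, -7, 7]
step 8: [-8, -14]
step 9: [-8, -14, -8]
step 10: [-8, -14, -8, -4]
The first disagreement with the transcript is at step 3, where the value should be top = -14.

step 3, top = -14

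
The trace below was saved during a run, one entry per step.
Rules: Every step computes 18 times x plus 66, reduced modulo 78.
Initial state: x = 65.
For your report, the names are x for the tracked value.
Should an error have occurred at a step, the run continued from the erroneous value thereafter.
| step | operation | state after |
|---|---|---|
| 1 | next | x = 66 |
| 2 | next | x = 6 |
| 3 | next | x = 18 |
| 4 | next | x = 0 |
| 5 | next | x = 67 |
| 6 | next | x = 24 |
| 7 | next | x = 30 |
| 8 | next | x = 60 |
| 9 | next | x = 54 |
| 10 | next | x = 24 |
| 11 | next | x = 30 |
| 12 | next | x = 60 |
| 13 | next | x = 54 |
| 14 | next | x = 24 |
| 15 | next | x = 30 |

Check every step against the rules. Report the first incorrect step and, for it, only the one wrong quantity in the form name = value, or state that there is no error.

step 5, x = 66

Recomputing the run from the initial state:
step 1: x = 66
step 2: x = 6
step 3: x = 18
step 4: x = 0
step 5: x = 66
step 6: x = 6
step 7: x = 18
step 8: x = 0
step 9: x = 66
step 10: x = 6
step 11: x = 18
step 12: x = 0
step 13: x = 66
step 14: x = 6
step 15: x = 18
The first disagreement with the trace is at step 5, where the value should be x = 66.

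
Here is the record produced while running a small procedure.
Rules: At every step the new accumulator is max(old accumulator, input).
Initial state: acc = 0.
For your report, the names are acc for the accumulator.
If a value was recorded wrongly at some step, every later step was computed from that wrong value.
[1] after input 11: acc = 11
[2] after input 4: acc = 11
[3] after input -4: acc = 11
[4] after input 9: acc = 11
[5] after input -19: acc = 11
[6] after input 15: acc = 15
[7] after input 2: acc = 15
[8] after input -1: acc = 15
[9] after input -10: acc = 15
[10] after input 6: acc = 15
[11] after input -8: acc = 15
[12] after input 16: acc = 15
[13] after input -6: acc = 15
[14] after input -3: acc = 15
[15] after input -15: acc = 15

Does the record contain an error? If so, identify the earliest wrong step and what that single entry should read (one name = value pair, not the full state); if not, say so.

step 12, acc = 16

step 1: acc = max(0, 11) = 11 -> matches
step 2: acc = max(11, 4) = 11 -> in agreement
step 3: acc = max(11, -4) = 11 -> consistent with the record
step 4: acc = max(11, 9) = 11 -> exactly as logged
step 5: acc = max(11, -19) = 11 -> verified
step 6: acc = max(11, 15) = 15 -> same as recorded
step 7: acc = max(15, 2) = 15 -> confirmed correct
step 8: acc = max(15, -1) = 15 -> agrees with the record
step 9: acc = max(15, -10) = 15 -> verified
step 10: acc = max(15, 6) = 15 -> exactly as logged
step 11: acc = max(15, -8) = 15 -> confirmed correct
step 12: acc = max(15, 16) = 16 -> first mismatch against the record
First deviation found at step 12; the corrected entry is acc = 16.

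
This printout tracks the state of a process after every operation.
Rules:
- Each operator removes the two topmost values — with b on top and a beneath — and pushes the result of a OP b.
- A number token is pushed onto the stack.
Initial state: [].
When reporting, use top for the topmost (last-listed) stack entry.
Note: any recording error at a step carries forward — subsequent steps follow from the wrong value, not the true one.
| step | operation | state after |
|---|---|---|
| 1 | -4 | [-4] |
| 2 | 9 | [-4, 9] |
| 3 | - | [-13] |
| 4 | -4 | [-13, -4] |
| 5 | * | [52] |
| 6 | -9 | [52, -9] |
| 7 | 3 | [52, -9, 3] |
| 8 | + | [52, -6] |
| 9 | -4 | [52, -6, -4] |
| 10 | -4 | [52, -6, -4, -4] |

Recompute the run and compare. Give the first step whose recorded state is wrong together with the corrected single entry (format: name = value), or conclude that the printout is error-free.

step 1: push -4: top = -4 -> matches
step 2: push 9: top = 9 -> exactly as logged
step 3: -4 - 9 = -13 -> agrees with the printout
step 4: push -4: top = -4 -> confirmed correct
step 5: -13 * -4 = 52 -> matches
step 6: push -9: top = -9 -> confirmed correct
step 7: push 3: top = 3 -> consistent with the printout
step 8: -9 + 3 = -6 -> same as recorded
step 9: push -4: top = -4 -> confirmed correct
step 10: push -4: top = -4 -> matches
All steps check out; nothing to correct.

no error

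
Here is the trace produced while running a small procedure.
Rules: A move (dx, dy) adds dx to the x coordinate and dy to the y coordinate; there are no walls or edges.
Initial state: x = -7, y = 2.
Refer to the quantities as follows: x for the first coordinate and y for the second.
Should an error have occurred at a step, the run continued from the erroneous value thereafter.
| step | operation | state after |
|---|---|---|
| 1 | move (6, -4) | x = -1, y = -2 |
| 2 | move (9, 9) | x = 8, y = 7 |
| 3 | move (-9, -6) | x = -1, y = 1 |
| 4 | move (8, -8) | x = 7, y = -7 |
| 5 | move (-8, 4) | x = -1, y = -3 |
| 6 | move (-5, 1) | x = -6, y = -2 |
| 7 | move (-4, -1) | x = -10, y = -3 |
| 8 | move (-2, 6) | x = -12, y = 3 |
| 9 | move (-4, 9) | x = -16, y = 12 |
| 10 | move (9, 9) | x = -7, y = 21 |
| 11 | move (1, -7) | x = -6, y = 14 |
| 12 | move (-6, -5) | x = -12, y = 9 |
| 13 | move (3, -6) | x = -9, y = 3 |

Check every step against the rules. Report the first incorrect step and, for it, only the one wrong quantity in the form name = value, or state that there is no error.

no error

step 1: x = -7 + (6) = -1, y = 2 + (-4) = -2 -> matches
step 2: x = -1 + (9) = 8, y = -2 + (9) = 7 -> exactly as logged
step 3: x = 8 + (-9) = -1, y = 7 + (-6) = 1 -> matches
step 4: x = -1 + (8) = 7, y = 1 + (-8) = -7 -> consistent with the trace
step 5: x = 7 + (-8) = -1, y = -7 + (4) = -3 -> exactly as logged
step 6: x = -1 + (-5) = -6, y = -3 + (1) = -2 -> in agreement
step 7: x = -6 + (-4) = -10, y = -2 + (-1) = -3 -> checks out
step 8: x = -10 + (-2) = -12, y = -3 + (6) = 3 -> consistent with the trace
step 9: x = -12 + (-4) = -16, y = 3 + (9) = 12 -> matches
step 10: x = -16 + (9) = -7, y = 12 + (9) = 21 -> no discrepancy
step 11: x = -7 + (1) = -6, y = 21 + (-7) = 14 -> matches
step 12: x = -6 + (-6) = -12, y = 14 + (-5) = 9 -> consistent with the trace
step 13: x = -12 + (3) = -9, y = 9 + (-6) = 3 -> matches
Every step is consistent.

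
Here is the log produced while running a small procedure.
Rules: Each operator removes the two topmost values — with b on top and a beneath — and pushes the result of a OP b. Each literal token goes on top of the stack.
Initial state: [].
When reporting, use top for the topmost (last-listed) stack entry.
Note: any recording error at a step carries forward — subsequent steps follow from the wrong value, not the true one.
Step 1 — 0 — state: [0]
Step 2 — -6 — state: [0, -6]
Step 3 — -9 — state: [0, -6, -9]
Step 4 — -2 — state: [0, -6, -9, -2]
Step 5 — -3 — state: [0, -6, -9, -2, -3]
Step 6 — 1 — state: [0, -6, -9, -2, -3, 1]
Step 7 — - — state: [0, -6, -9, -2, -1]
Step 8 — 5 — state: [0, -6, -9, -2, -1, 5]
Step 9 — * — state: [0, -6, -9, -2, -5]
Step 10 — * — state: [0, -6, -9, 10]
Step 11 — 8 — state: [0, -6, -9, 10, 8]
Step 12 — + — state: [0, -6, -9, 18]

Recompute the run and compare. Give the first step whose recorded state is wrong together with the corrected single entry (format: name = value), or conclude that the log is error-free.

Recomputing the run from the initial state:
step 1: [0]
step 2: [0, -6]
step 3: [0, -6, -9]
step 4: [0, -6, -9, -2]
step 5: [0, -6, -9, -2, -3]
step 6: [0, -6, -9, -2, -3, 1]
step 7: [0, -6, -9, -2, -4]
step 8: [0, -6, -9, -2, -4, 5]
step 9: [0, -6, -9, -2, -20]
step 10: [0, -6, -9, 40]
step 11: [0, -6, -9, 40, 8]
step 12: [0, -6, -9, 48]
The first disagreement with the log is at step 7, where the value should be top = -4.

step 7, top = -4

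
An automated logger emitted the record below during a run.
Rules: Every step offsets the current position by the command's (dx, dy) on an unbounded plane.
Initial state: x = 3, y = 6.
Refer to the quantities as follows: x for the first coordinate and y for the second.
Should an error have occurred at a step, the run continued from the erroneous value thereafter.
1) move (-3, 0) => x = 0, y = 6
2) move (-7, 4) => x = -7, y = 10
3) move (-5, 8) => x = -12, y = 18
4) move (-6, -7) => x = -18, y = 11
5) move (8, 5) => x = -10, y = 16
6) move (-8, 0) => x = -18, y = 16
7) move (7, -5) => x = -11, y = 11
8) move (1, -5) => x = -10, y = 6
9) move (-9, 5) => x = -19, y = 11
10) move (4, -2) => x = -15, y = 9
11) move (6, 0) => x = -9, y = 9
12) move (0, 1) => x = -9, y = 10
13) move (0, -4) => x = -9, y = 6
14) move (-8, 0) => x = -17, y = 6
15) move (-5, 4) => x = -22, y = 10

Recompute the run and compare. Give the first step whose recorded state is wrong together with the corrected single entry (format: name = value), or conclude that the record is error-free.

no error

1. x = 3 + (-3) = 0, y = 6 + (0) = 6 (consistent with the record)
2. x = 0 + (-7) = -7, y = 6 + (4) = 10 (no discrepancy)
3. x = -7 + (-5) = -12, y = 10 + (8) = 18 (checks out)
4. x = -12 + (-6) = -18, y = 18 + (-7) = 11 (verified)
5. x = -18 + (8) = -10, y = 11 + (5) = 16 (checks out)
6. x = -10 + (-8) = -18, y = 16 + (0) = 16 (matches)
7. x = -18 + (7) = -11, y = 16 + (-5) = 11 (checks out)
8. x = -11 + (1) = -10, y = 11 + (-5) = 6 (matches)
9. x = -10 + (-9) = -19, y = 6 + (5) = 11 (matches)
10. x = -19 + (4) = -15, y = 11 + (-2) = 9 (consistent with the record)
11. x = -15 + (6) = -9, y = 9 + (0) = 9 (consistent with the record)
12. x = -9 + (0) = -9, y = 9 + (1) = 10 (verified)
13. x = -9 + (0) = -9, y = 10 + (-4) = 6 (in agreement)
14. x = -9 + (-8) = -17, y = 6 + (0) = 6 (no discrepancy)
15. x = -17 + (-5) = -22, y = 6 + (4) = 10 (consistent with the record)
Every step is consistent.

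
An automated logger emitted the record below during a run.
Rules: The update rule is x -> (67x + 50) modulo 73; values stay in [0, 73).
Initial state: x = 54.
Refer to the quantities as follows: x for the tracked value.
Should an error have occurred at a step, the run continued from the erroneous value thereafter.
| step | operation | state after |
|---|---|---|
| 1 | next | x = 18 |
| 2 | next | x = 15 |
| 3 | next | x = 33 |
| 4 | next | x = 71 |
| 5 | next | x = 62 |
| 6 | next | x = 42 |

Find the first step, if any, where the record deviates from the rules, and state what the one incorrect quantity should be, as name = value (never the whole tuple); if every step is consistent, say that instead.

step 1: x = (67*54 + 50) mod 73 = 18 -> exactly as logged
step 2: x = (67*18 + 50) mod 73 = 15 -> exactly as logged
step 3: x = (67*15 + 50) mod 73 = 33 -> confirmed correct
step 4: x = (67*33 + 50) mod 73 = 71 -> matches
step 5: x = (67*71 + 50) mod 73 = 62 -> checks out
step 6: x = (67*62 + 50) mod 73 = 43 -> the recorded entry deviates here
Conclusion: step 6 carries the first error; the entry should be x = 43.

step 6, x = 43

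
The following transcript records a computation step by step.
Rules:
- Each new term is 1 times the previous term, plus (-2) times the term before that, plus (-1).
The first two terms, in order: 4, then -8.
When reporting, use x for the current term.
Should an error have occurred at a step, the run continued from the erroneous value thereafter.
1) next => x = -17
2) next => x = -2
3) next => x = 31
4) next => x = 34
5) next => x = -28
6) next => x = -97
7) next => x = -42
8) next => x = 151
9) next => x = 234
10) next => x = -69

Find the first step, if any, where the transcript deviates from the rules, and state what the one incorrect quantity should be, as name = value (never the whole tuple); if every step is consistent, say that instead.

step 5, x = -29

step 1: x = 1*(-8) + (-2)*(4) + (-1) = -17 -> checks out
step 2: x = 1*(-17) + (-2)*(-8) + (-1) = -2 -> same as recorded
step 3: x = 1*(-2) + (-2)*(-17) + (-1) = 31 -> verified
step 4: x = 1*(31) + (-2)*(-2) + (-1) = 34 -> checks out
step 5: x = 1*(34) + (-2)*(31) + (-1) = -29 -> this is not what the transcript shows
First incorrect step: 5; the correct value is x = -29.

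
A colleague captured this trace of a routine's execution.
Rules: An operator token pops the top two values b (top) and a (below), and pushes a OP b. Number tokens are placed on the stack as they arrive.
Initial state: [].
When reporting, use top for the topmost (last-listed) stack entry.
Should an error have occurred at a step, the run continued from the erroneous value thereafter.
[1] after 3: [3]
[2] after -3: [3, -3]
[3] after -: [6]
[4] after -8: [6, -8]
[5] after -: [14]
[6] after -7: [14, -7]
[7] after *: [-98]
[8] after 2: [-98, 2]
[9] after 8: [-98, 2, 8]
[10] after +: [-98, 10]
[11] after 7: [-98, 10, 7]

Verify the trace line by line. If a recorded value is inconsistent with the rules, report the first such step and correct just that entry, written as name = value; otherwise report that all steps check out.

Step 1: push 3: top = 3 — checks out.
Step 2: push -3: top = -3 — same as recorded.
Step 3: 3 - -3 = 6 — no discrepancy.
Step 4: push -8: top = -8 — checks out.
Step 5: 6 - -8 = 14 — agrees with the trace.
Step 6: push -7: top = -7 — confirmed correct.
Step 7: 14 * -7 = -98 — no discrepancy.
Step 8: push 2: top = 2 — in agreement.
Step 9: push 8: top = 8 — in agreement.
Step 10: 2 + 8 = 10 — in agreement.
Step 11: push 7: top = 7 — in agreement.
The recomputation confirms every line.

no error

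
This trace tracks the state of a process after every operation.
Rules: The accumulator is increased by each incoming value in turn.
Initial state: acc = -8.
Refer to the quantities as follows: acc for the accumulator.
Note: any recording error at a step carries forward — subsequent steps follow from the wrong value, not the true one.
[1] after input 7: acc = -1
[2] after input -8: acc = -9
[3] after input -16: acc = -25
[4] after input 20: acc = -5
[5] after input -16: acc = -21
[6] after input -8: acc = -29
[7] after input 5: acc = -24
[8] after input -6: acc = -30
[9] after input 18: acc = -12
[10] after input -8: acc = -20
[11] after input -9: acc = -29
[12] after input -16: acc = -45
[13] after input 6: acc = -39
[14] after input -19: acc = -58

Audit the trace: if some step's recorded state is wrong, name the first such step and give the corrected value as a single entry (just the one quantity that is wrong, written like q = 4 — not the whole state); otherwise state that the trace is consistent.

step 1: acc = -8 + 7 = -1 -> consistent with the trace
step 2: acc = -1 + -8 = -9 -> verified
step 3: acc = -9 + -16 = -25 -> confirmed correct
step 4: acc = -25 + 20 = -5 -> verified
step 5: acc = -5 + -16 = -21 -> consistent with the trace
step 6: acc = -21 + -8 = -29 -> exactly as logged
step 7: acc = -29 + 5 = -24 -> consistent with the trace
step 8: acc = -24 + -6 = -30 -> checks out
step 9: acc = -30 + 18 = -12 -> in agreement
step 10: acc = -12 + -8 = -20 -> confirmed correct
step 11: acc = -20 + -9 = -29 -> consistent with the trace
step 12: acc = -29 + -16 = -45 -> verified
step 13: acc = -45 + 6 = -39 -> verified
step 14: acc = -39 + -19 = -58 -> no discrepancy
The recomputation confirms every line.

no error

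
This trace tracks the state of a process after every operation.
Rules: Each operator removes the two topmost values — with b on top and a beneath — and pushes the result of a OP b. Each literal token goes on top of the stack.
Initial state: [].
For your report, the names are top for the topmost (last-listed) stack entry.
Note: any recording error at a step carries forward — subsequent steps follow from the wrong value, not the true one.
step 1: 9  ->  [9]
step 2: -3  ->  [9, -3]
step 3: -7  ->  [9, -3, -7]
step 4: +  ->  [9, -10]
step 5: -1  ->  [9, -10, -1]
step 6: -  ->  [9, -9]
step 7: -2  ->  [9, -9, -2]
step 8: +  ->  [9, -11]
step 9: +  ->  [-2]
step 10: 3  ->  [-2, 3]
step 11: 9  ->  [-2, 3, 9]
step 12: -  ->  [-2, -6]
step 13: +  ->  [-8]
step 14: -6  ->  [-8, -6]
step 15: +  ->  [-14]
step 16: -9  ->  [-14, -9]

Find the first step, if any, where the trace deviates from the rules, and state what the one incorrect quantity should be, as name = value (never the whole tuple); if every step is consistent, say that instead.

Step 1: push 9: top = 9 — no discrepancy.
Step 2: push -3: top = -3 — confirmed correct.
Step 3: push -7: top = -7 — matches.
Step 4: -3 + -7 = -10 — checks out.
Step 5: push -1: top = -1 — exactly as logged.
Step 6: -10 - -1 = -9 — agrees with the trace.
Step 7: push -2: top = -2 — verified.
Step 8: -9 + -2 = -11 — no discrepancy.
Step 9: 9 + -11 = -2 — consistent with the trace.
Step 10: push 3: top = 3 — exactly as logged.
Step 11: push 9: top = 9 — consistent with the trace.
Step 12: 3 - 9 = -6 — no discrepancy.
Step 13: -2 + -6 = -8 — no discrepancy.
Step 14: push -6: top = -6 — consistent with the trace.
Step 15: -8 + -6 = -14 — consistent with the trace.
Step 16: push -9: top = -9 — in agreement.
No step deviates from the rules.

no error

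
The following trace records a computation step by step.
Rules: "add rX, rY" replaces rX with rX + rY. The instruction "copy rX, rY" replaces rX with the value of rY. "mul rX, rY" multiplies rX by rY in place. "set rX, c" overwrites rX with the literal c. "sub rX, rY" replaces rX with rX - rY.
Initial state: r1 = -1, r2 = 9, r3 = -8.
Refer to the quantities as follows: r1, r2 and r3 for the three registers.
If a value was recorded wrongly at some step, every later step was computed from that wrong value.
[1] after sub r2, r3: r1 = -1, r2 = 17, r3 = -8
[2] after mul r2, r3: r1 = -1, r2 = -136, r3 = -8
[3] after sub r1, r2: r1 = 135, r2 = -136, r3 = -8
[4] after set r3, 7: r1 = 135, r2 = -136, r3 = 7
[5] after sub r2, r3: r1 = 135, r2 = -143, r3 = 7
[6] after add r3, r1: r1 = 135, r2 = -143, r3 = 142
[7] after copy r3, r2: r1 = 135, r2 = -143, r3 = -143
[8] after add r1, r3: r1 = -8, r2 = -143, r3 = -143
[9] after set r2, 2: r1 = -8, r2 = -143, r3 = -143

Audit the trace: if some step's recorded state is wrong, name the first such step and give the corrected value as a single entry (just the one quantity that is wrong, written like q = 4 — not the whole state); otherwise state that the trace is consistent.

Recomputing the run from the initial state:
step 1: r1 = -1, r2 = 17, r3 = -8
step 2: r1 = -1, r2 = -136, r3 = -8
step 3: r1 = 135, r2 = -136, r3 = -8
step 4: r1 = 135, r2 = -136, r3 = 7
step 5: r1 = 135, r2 = -143, r3 = 7
step 6: r1 = 135, r2 = -143, r3 = 142
step 7: r1 = 135, r2 = -143, r3 = -143
step 8: r1 = -8, r2 = -143, r3 = -143
step 9: r1 = -8, r2 = 2, r3 = -143
The first disagreement with the trace is at step 9, where the value should be r2 = 2.

step 9, r2 = 2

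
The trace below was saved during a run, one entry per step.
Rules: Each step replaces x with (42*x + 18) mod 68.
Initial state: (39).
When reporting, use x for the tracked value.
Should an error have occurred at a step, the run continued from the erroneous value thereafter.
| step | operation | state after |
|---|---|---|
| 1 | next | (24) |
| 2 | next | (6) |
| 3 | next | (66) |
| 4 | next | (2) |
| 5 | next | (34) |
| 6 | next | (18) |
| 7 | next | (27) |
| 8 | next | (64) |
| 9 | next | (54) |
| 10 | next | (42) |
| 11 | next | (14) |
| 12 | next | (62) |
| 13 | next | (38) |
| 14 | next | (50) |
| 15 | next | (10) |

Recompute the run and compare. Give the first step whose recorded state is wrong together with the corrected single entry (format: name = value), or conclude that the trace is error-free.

step 7, x = 26

Step 1: x = (42*39 + 18) mod 68 = 24 — verified.
Step 2: x = (42*24 + 18) mod 68 = 6 — agrees with the trace.
Step 3: x = (42*6 + 18) mod 68 = 66 — same as recorded.
Step 4: x = (42*66 + 18) mod 68 = 2 — same as recorded.
Step 5: x = (42*2 + 18) mod 68 = 34 — no discrepancy.
Step 6: x = (42*34 + 18) mod 68 = 18 — exactly as logged.
Step 7: x = (42*18 + 18) mod 68 = 26 — the entry is off here.
So the first discrepancy is step 7, where the right value is x = 26.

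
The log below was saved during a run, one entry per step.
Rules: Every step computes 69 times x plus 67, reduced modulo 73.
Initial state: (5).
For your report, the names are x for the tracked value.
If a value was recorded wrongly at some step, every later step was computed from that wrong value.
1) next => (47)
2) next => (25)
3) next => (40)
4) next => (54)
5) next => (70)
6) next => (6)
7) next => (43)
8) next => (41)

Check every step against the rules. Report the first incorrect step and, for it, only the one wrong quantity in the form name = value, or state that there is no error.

step 4, x = 53

Recomputing the run from the initial state:
step 1: x = 47
step 2: x = 25
step 3: x = 40
step 4: x = 53
step 5: x = 1
step 6: x = 63
step 7: x = 34
step 8: x = 4
The first disagreement with the log is at step 4, where the value should be x = 53.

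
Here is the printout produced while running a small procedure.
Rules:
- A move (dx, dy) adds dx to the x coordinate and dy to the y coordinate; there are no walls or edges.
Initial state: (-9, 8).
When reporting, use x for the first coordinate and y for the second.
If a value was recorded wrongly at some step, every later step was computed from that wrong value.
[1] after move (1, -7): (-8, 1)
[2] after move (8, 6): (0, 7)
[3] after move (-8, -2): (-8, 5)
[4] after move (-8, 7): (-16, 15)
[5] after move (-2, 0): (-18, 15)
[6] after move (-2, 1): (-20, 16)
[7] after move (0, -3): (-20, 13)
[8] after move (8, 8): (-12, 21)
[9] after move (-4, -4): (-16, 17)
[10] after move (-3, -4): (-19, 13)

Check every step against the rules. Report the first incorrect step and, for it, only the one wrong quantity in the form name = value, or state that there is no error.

step 4, y = 12

Recomputing the run from the initial state:
step 1: x = -8, y = 1
step 2: x = 0, y = 7
step 3: x = -8, y = 5
step 4: x = -16, y = 12
step 5: x = -18, y = 12
step 6: x = -20, y = 13
step 7: x = -20, y = 10
step 8: x = -12, y = 18
step 9: x = -16, y = 14
step 10: x = -19, y = 10
The first disagreement with the printout is at step 4, where the value should be y = 12.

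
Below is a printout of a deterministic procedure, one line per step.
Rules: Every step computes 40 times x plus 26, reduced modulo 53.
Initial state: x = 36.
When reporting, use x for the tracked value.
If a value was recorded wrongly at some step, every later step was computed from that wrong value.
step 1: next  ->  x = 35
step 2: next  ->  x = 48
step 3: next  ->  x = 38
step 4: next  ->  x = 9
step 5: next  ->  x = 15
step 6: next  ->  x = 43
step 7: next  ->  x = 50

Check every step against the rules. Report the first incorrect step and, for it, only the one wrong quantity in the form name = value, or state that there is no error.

1. x = (40*36 + 26) mod 53 = 35 (checks out)
2. x = (40*35 + 26) mod 53 = 48 (verified)
3. x = (40*48 + 26) mod 53 = 38 (consistent with the printout)
4. x = (40*38 + 26) mod 53 = 9 (same as recorded)
5. x = (40*9 + 26) mod 53 = 15 (no discrepancy)
6. x = (40*15 + 26) mod 53 = 43 (exactly as logged)
7. x = (40*43 + 26) mod 53 = 50 (in agreement)
Every step is consistent.

no error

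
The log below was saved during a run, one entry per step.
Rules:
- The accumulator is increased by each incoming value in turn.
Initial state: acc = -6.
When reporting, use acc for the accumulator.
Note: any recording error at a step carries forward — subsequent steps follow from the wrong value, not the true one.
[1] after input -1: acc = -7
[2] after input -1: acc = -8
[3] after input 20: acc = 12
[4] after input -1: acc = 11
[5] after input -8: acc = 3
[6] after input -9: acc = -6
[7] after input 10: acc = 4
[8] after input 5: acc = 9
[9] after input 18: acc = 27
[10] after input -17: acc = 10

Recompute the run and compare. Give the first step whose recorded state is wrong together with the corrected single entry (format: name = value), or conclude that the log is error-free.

Recomputing the run from the initial state:
step 1: acc = -7
step 2: acc = -8
step 3: acc = 12
step 4: acc = 11
step 5: acc = 3
step 6: acc = -6
step 7: acc = 4
step 8: acc = 9
step 9: acc = 27
step 10: acc = 10
This matches the log at every step.

no error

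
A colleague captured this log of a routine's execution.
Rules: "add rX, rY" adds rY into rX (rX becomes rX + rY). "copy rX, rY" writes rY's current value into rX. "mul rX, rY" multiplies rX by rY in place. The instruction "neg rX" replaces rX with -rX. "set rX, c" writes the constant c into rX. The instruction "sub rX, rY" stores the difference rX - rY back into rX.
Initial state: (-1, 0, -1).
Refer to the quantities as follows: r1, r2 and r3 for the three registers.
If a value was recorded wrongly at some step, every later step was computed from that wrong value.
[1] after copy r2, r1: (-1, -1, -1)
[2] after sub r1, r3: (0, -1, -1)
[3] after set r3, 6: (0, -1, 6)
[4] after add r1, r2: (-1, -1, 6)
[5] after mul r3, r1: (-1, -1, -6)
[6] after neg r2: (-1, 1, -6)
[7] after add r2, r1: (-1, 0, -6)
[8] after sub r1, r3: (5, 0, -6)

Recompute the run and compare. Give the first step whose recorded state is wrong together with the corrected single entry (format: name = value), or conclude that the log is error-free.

no error

Step 1: r2 = -1 — consistent with the log.
Step 2: r1 = -1 - -1 = 0 — matches.
Step 3: r3 = 6 — exactly as logged.
Step 4: r1 = 0 + -1 = -1 — agrees with the log.
Step 5: r3 = 6 * -1 = -6 — confirmed correct.
Step 6: r2 = -(-1) = 1 — confirmed correct.
Step 7: r2 = 1 + -1 = 0 — agrees with the log.
Step 8: r1 = -1 - -6 = 5 — in agreement.
Nothing is out of place; the run is error-free.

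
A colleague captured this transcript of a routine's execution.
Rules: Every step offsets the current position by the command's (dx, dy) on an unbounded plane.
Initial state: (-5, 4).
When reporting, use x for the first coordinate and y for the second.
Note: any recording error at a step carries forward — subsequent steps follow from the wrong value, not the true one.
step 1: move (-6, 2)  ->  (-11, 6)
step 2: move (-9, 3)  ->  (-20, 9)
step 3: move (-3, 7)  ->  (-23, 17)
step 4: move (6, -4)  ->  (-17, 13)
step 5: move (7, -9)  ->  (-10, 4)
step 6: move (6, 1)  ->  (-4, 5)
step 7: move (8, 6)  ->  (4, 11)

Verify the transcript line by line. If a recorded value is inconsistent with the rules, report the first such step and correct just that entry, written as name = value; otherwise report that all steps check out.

step 3, y = 16

Recomputing the run from the initial state:
step 1: x = -11, y = 6
step 2: x = -20, y = 9
step 3: x = -23, y = 16
step 4: x = -17, y = 12
step 5: x = -10, y = 3
step 6: x = -4, y = 4
step 7: x = 4, y = 10
The first disagreement with the transcript is at step 3, where the value should be y = 16.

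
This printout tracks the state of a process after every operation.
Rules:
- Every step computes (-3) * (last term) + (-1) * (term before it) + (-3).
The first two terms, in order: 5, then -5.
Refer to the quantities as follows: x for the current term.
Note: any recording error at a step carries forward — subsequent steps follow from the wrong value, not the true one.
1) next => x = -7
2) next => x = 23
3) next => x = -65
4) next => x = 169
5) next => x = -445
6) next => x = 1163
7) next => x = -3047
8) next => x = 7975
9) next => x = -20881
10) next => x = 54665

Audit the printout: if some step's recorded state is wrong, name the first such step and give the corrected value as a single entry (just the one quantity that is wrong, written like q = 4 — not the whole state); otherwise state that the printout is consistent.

step 1, x = 7

step 1: x = -3*(-5) + (-1)*(5) + (-3) = 7 -> a discrepancy with the printout
That makes step 1 the first incorrect line — x = 7 is what it should show.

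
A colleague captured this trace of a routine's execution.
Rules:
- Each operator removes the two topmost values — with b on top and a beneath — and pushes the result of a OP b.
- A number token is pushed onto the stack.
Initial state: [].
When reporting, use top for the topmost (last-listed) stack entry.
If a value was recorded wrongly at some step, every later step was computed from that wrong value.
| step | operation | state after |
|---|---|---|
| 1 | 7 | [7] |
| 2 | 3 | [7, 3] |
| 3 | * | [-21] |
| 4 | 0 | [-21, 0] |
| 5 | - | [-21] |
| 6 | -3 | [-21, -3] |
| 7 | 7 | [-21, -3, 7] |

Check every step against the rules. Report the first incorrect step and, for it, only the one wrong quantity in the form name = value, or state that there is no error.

step 1: push 7: top = 7 -> checks out
step 2: push 3: top = 3 -> no discrepancy
step 3: 7 * 3 = 21 -> the trace disagrees here
The audit stops at step 3: the recorded entry is wrong and should be top = 21.

step 3, top = 21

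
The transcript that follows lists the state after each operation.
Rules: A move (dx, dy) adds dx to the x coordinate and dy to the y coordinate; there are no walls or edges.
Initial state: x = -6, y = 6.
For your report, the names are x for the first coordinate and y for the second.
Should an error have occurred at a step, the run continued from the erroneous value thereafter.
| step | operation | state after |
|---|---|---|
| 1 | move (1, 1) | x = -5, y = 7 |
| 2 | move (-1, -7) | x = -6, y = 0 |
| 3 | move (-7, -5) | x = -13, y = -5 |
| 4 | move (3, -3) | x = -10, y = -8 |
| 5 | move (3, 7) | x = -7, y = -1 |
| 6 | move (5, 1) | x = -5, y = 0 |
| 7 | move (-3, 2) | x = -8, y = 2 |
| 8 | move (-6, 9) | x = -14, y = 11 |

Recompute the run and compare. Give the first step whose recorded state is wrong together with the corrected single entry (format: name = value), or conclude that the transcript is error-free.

1. x = -6 + (1) = -5, y = 6 + (1) = 7 (exactly as logged)
2. x = -5 + (-1) = -6, y = 7 + (-7) = 0 (checks out)
3. x = -6 + (-7) = -13, y = 0 + (-5) = -5 (matches)
4. x = -13 + (3) = -10, y = -5 + (-3) = -8 (exactly as logged)
5. x = -10 + (3) = -7, y = -8 + (7) = -1 (checks out)
6. x = -7 + (5) = -2, y = -1 + (1) = 0 (not what was recorded)
Step 6 is the first one off; corrected, x = -2.

step 6, x = -2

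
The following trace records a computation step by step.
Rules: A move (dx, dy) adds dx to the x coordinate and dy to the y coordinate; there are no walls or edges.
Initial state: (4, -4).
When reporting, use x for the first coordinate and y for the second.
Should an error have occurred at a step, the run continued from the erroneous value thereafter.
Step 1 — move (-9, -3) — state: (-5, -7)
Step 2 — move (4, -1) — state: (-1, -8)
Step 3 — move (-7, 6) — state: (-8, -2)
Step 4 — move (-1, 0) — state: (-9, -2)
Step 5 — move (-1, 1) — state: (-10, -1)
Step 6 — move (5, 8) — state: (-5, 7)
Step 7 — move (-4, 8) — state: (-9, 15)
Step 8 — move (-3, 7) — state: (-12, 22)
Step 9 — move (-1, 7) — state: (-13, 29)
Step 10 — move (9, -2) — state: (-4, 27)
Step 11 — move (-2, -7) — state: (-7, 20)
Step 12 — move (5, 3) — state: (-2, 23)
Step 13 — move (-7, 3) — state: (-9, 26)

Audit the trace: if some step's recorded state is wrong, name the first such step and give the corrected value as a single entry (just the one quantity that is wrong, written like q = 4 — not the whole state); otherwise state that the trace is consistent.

step 11, x = -6

1. x = 4 + (-9) = -5, y = -4 + (-3) = -7 (confirmed correct)
2. x = -5 + (4) = -1, y = -7 + (-1) = -8 (consistent with the trace)
3. x = -1 + (-7) = -8, y = -8 + (6) = -2 (agrees with the trace)
4. x = -8 + (-1) = -9, y = -2 + (0) = -2 (matches)
5. x = -9 + (-1) = -10, y = -2 + (1) = -1 (in agreement)
6. x = -10 + (5) = -5, y = -1 + (8) = 7 (agrees with the trace)
7. x = -5 + (-4) = -9, y = 7 + (8) = 15 (exactly as logged)
8. x = -9 + (-3) = -12, y = 15 + (7) = 22 (no discrepancy)
9. x = -12 + (-1) = -13, y = 22 + (7) = 29 (exactly as logged)
10. x = -13 + (9) = -4, y = 29 + (-2) = 27 (agrees with the trace)
11. x = -4 + (-2) = -6, y = 27 + (-7) = 20 (the trace disagrees here)
First deviation found at step 11; the corrected entry is x = -6.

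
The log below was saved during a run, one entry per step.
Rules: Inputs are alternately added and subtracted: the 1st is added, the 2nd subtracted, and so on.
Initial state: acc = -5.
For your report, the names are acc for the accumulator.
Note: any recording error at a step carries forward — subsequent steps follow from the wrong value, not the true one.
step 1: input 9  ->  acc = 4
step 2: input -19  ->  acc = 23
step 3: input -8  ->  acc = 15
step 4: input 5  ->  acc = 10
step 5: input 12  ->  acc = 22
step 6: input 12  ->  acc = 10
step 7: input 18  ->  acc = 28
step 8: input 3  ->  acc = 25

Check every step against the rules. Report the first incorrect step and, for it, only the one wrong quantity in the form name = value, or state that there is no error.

no error

Recomputing the run from the initial state:
step 1: acc = 4
step 2: acc = 23
step 3: acc = 15
step 4: acc = 10
step 5: acc = 22
step 6: acc = 10
step 7: acc = 28
step 8: acc = 25
This matches the log at every step.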